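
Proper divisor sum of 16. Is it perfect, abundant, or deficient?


Proper divisors: 1, 2, 4, 8
Sum = 1 + 2 + 4 + 8 = 15
15 < 16 → deficient

s(16) = 15 (deficient)


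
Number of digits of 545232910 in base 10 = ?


545232910 has 9 digits in base 10
floor(log10(545232910)) + 1 = floor(8.7366) + 1 = 9

9 digits (base 10)


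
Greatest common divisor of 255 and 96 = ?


255 = 2 * 96 + 63
96 = 1 * 63 + 33
63 = 1 * 33 + 30
33 = 1 * 30 + 3
30 = 10 * 3 + 0
GCD = 3


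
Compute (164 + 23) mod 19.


164 + 23 = 187
187 mod 19 = 16


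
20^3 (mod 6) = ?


20^1 mod 6 = 2
20^2 mod 6 = 4
20^3 mod 6 = 2


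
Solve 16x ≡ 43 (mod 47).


GCD(16, 47) = 1, unique solution
a^(-1) mod 47 = 3
x = 3 * 43 mod 47 = 35

x ≡ 35 (mod 47)


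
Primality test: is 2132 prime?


2132 / 2 = 1066 (exact division)
2132 is NOT prime.

No, 2132 is not prime


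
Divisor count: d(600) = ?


600 = 2^3 × 3^1 × 5^2
d(600) = (3+1) × (1+1) × (2+1) = 24

24 divisors


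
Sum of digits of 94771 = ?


9 + 4 + 7 + 7 + 1 = 28


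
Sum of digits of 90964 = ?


9 + 0 + 9 + 6 + 4 = 28


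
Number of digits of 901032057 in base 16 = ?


901032057 in base 16 = 35B4A879
Number of digits = 8

8 digits (base 16)


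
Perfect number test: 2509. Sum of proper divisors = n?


Proper divisors of 2509: 1, 13, 193
Sum = 1 + 13 + 193 = 207

No, 2509 is not perfect (207 ≠ 2509)


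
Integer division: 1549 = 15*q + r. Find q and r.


1549 = 15 * 103 + 4
Check: 1545 + 4 = 1549

q = 103, r = 4


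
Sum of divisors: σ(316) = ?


Divisors of 316: 1, 2, 4, 79, 158, 316
Sum = 1 + 2 + 4 + 79 + 158 + 316 = 560

σ(316) = 560


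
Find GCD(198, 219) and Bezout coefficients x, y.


Tabular extended Euclidean (each row: r = 198*s + 219*t):
r=198, s=1, t=0
r=219, s=0, t=1
q=0: r=198, s=1, t=0   [198*(1) + 219*(0) = 198]
q=1: r=21, s=-1, t=1   [198*(-1) + 219*(1) = 21]
q=9: r=9, s=10, t=-9   [198*(10) + 219*(-9) = 9]
q=2: r=3, s=-21, t=19   [198*(-21) + 219*(19) = 3]
q=3: r=0, s=73, t=-66   [198*(73) + 219*(-66) = 0]
GCD = 3; from the row with r=3: x=-21, y=19
Check: 198*(-21) + 219*(19) = -4158 + 4161 = 3

GCD = 3, x = -21, y = 19


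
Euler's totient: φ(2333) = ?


2333 = 2333
Prime factors: 2333
φ(2333) = 2333 × (1-1/2333)
= 2333 × 2332/2333 = 2332

φ(2333) = 2332


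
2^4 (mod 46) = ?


2^1 mod 46 = 2
2^2 mod 46 = 4
2^3 mod 46 = 8
2^4 mod 46 = 16


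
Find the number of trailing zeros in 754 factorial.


floor(754/5) = 150
floor(754/25) = 30
floor(754/125) = 6
floor(754/625) = 1
Total = 187

187 trailing zeros


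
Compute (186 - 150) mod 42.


186 - 150 = 36
36 mod 42 = 36


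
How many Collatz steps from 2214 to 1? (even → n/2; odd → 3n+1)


2214 → 1107 → 3322 → 1661 → 4984 → 2492 → 1246 → 623 → 1870 → 935 → 2806 → 1403 → 4210 → 2105 → 6316 → 3158 → 1579 → 4738 → 2369 → 7108 → 3554 → 1777 → 5332 → 2666 → 1333 → 4000 → 2000 → 1000 → 500 → 250 → 125 → 376 → 188 → 94 → 47 → 142 → 71 → 214 → 107 → 322 → 161 → 484 → 242 → 121 → 364 → 182 → 91 → 274 → 137 → 412 → 206 → 103 → 310 → 155 → 466 → 233 → 700 → 350 → 175 → 526 → 263 → 790 → 395 → 1186 → 593 → 1780 → 890 → 445 → 1336 → 668 → 334 → 167 → 502 → 251 → 754 → 377 → 1132 → 566 → 283 → 850 → 425 → 1276 → 638 → 319 → 958 → 479 → 1438 → 719 → 2158 → 1079 → 3238 → 1619 → 4858 → 2429 → 7288 → 3644 → 1822 → 911 → 2734 → 1367 → 4102 → 2051 → 6154 → 3077 → 9232 → 4616 → 2308 → 1154 → 577 → 1732 → 866 → 433 → 1300 → 650 → 325 → 976 → 488 → 244 → 122 → 61 → 184 → 92 → 46 → 23 → 70 → 35 → 106 → 53 → 160 → 80 → 40 → 20 → 10 → 5 → 16 → 8 → 4 → 2 → 1
Total steps = 138

138 steps


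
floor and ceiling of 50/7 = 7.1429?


50/7 = 7.1429
floor = 7
ceil = 8

floor = 7, ceil = 8


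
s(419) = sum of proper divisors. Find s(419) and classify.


Proper divisors: 1
Sum = 1 = 1
1 < 419 → deficient

s(419) = 1 (deficient)


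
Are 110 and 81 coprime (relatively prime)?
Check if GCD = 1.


Euclidean algorithm:
110 = 1 * 81 + 29
81 = 2 * 29 + 23
29 = 1 * 23 + 6
23 = 3 * 6 + 5
6 = 1 * 5 + 1
5 = 5 * 1 + 0
GCD(110, 81) = 1

Yes, coprime (GCD = 1)


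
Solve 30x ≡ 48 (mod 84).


GCD(30, 84) = 6 divides 48
Divide: 5x ≡ 8 (mod 14)
x ≡ 10 (mod 14)


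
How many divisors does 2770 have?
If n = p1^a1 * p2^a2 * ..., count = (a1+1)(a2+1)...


2770 = 2^1 × 5^1 × 277^1
d(2770) = (1+1) × (1+1) × (1+1) = 8

8 divisors


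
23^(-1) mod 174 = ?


Use the extended Euclidean algorithm on (174, 23); each row r = 174*s + 23*t:
r=174, s=1, t=0
r=23, s=0, t=1
q=7: r=13, s=1, t=-7   [174*(1) + 23*(-7) = 13]
q=1: r=10, s=-1, t=8   [174*(-1) + 23*(8) = 10]
q=1: r=3, s=2, t=-15   [174*(2) + 23*(-15) = 3]
q=3: r=1, s=-7, t=53   [174*(-7) + 23*(53) = 1]
q=3: r=0, s=23, t=-174   [174*(23) + 23*(-174) = 0]
GCD = 1 with t = 53, so 23*(53) ≡ 1 (mod 174)
Inverse = 53 mod 174 = 53
Check: 23 * 53 = 1219 ≡ 1 (mod 174)

23^(-1) ≡ 53 (mod 174)


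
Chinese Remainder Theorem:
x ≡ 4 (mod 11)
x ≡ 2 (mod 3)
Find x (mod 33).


M = 11*3 = 33
M1 = M/11 = 3, M2 = M/3 = 11
M1^(-1) mod 11 = 4, M2^(-1) mod 3 = 2
x = 4*3*4 + 2*11*2 = 92
92 mod 33 = 26
Check: 26 mod 11 = 4 ✓, 26 mod 3 = 2 ✓

x ≡ 26 (mod 33)


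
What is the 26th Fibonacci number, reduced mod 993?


F(k) mod 993 for k=1..26:
1, 1, 2, 3, 5, 8, 13, 21, 34, 55, 89, 144, 233, 377, 610, 987, 604, 598, 209, 807, 23, 830, 853, 690, 550, 247
F(26) mod 993 = 247


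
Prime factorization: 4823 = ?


4823 / 7 = 689
689 / 13 = 53
53 / 53 = 1
4823 = 7 × 13 × 53


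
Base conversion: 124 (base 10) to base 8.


124 (base 10) = 124 (decimal)
124 (decimal) = 174 (base 8)


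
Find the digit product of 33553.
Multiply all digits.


3 × 3 × 5 × 5 × 3 = 675


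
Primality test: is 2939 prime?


Check divisors up to sqrt(2939) = 54.2125
No divisors found.
2939 is prime.

Yes, 2939 is prime


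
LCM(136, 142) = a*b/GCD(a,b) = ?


GCD(136, 142) = 2
LCM = 136*142/2 = 19312/2 = 9656

LCM = 9656


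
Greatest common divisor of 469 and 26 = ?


469 = 18 * 26 + 1
26 = 26 * 1 + 0
GCD = 1


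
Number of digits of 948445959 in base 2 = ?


948445959 in base 2 = 111000100010000010001100000111
Number of digits = 30

30 digits (base 2)


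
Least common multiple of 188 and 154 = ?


GCD(188, 154) = 2
LCM = 188*154/2 = 28952/2 = 14476

LCM = 14476


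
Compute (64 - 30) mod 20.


64 - 30 = 34
34 mod 20 = 14


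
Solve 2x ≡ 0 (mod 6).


GCD(2, 6) = 2 divides 0
Divide: 1x ≡ 0 (mod 3)
x ≡ 0 (mod 3)


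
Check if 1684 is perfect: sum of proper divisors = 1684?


Proper divisors of 1684: 1, 2, 4, 421, 842
Sum = 1 + 2 + 4 + 421 + 842 = 1270

No, 1684 is not perfect (1270 ≠ 1684)


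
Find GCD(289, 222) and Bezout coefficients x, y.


Tabular extended Euclidean (each row: r = 289*s + 222*t):
r=289, s=1, t=0
r=222, s=0, t=1
q=1: r=67, s=1, t=-1   [289*(1) + 222*(-1) = 67]
q=3: r=21, s=-3, t=4   [289*(-3) + 222*(4) = 21]
q=3: r=4, s=10, t=-13   [289*(10) + 222*(-13) = 4]
q=5: r=1, s=-53, t=69   [289*(-53) + 222*(69) = 1]
q=4: r=0, s=222, t=-289   [289*(222) + 222*(-289) = 0]
GCD = 1; from the row with r=1: x=-53, y=69
Check: 289*(-53) + 222*(69) = -15317 + 15318 = 1

GCD = 1, x = -53, y = 69


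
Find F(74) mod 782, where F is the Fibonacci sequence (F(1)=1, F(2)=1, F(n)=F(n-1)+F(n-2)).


F(k) mod 782 for k=1..74:
1, 1, 2, 3, 5, 8, 13, 21, 34, 55, 89, 144, 233, 377, 610, 205, 33, 238, 271, 509, 780, 507, 505, 230, 735, 183, 136, 319, 455, 774, 447, 439, 104, 543, 647, 408, 273, 681, 172, 71, 243, 314, 557, 89, 646, 735, 599, 552, 369, 139, 508, 647, 373, 238, 611, 67, 678, 745, 641, 604, 463, 285, 748, 251, 217, 468, 685, 371, 274, 645, 137, 0, 137, 137
F(74) mod 782 = 137


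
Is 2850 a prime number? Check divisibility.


2850 / 2 = 1425 (exact division)
2850 is NOT prime.

No, 2850 is not prime


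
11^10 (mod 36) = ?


11^1 mod 36 = 11
11^2 mod 36 = 13
11^3 mod 36 = 35
11^4 mod 36 = 25
11^5 mod 36 = 23
11^6 mod 36 = 1
11^7 mod 36 = 11
11^8 mod 36 = 13
11^9 mod 36 = 35
11^10 mod 36 = 25


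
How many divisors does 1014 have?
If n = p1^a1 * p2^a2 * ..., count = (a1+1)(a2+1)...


1014 = 2^1 × 3^1 × 13^2
d(1014) = (1+1) × (1+1) × (2+1) = 12

12 divisors


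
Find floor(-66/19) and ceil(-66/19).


-66/19 = -3.4737
floor = -4
ceil = -3

floor = -4, ceil = -3


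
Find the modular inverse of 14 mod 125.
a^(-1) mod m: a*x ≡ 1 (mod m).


Use the extended Euclidean algorithm on (125, 14); each row r = 125*s + 14*t:
r=125, s=1, t=0
r=14, s=0, t=1
q=8: r=13, s=1, t=-8   [125*(1) + 14*(-8) = 13]
q=1: r=1, s=-1, t=9   [125*(-1) + 14*(9) = 1]
q=13: r=0, s=14, t=-125   [125*(14) + 14*(-125) = 0]
GCD = 1 with t = 9, so 14*(9) ≡ 1 (mod 125)
Inverse = 9 mod 125 = 9
Check: 14 * 9 = 126 ≡ 1 (mod 125)

14^(-1) ≡ 9 (mod 125)


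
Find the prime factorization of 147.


147 / 3 = 49
49 / 7 = 7
7 / 7 = 1
147 = 3 × 7^2


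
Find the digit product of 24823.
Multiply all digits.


2 × 4 × 8 × 2 × 3 = 384


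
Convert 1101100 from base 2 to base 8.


1101100 (base 2) = 108 (decimal)
108 (decimal) = 154 (base 8)


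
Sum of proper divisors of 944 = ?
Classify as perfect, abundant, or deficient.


Proper divisors: 1, 2, 4, 8, 16, 59, 118, 236, 472
Sum = 1 + 2 + 4 + 8 + 16 + 59 + 118 + 236 + 472 = 916
916 < 944 → deficient

s(944) = 916 (deficient)


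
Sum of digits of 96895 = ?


9 + 6 + 8 + 9 + 5 = 37


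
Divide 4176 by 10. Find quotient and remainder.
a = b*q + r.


4176 = 10 * 417 + 6
Check: 4170 + 6 = 4176

q = 417, r = 6


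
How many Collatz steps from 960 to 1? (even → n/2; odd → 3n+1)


960 → 480 → 240 → 120 → 60 → 30 → 15 → 46 → 23 → 70 → 35 → 106 → 53 → 160 → 80 → 40 → 20 → 10 → 5 → 16 → 8 → 4 → 2 → 1
Total steps = 23

23 steps


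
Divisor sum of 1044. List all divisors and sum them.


Divisors of 1044: 1, 2, 3, 4, 6, 9, 12, 18, 29, 36, 58, 87, 116, 174, 261, 348, 522, 1044
Sum = 1 + 2 + 3 + 4 + 6 + 9 + 12 + 18 + 29 + 36 + 58 + 87 + 116 + 174 + 261 + 348 + 522 + 1044 = 2730

σ(1044) = 2730


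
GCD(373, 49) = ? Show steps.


373 = 7 * 49 + 30
49 = 1 * 30 + 19
30 = 1 * 19 + 11
19 = 1 * 11 + 8
11 = 1 * 8 + 3
8 = 2 * 3 + 2
3 = 1 * 2 + 1
2 = 2 * 1 + 0
GCD = 1


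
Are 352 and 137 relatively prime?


Euclidean algorithm:
352 = 2 * 137 + 78
137 = 1 * 78 + 59
78 = 1 * 59 + 19
59 = 3 * 19 + 2
19 = 9 * 2 + 1
2 = 2 * 1 + 0
GCD(352, 137) = 1

Yes, coprime (GCD = 1)


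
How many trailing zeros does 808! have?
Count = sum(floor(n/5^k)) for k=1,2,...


floor(808/5) = 161
floor(808/25) = 32
floor(808/125) = 6
floor(808/625) = 1
Total = 200

200 trailing zeros


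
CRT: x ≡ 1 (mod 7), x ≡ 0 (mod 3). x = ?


M = 7*3 = 21
M1 = M/7 = 3, M2 = M/3 = 7
M1^(-1) mod 7 = 5, M2^(-1) mod 3 = 1
x = 1*3*5 + 0*7*1 = 15
15 mod 21 = 15
Check: 15 mod 7 = 1 ✓, 15 mod 3 = 0 ✓

x ≡ 15 (mod 21)


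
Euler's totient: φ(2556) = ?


2556 = 2^2 × 3^2 × 71
Prime factors: 2, 3, 71
φ(2556) = 2556 × (1-1/2) × (1-1/3) × (1-1/71)
= 2556 × 1/2 × 2/3 × 70/71 = 840

φ(2556) = 840


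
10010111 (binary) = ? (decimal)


10010111 (base 2) = 151 (decimal)
151 (decimal) = 151 (base 10)


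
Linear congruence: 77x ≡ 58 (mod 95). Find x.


GCD(77, 95) = 1, unique solution
a^(-1) mod 95 = 58
x = 58 * 58 mod 95 = 39

x ≡ 39 (mod 95)


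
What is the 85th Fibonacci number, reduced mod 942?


F(k) mod 942 for k=1..85:
1, 1, 2, 3, 5, 8, 13, 21, 34, 55, 89, 144, 233, 377, 610, 45, 655, 700, 413, 171, 584, 755, 397, 210, 607, 817, 482, 357, 839, 254, 151, 405, 556, 19, 575, 594, 227, 821, 106, 927, 91, 76, 167, 243, 410, 653, 121, 774, 895, 727, 680, 465, 203, 668, 871, 597, 526, 181, 707, 888, 653, 599, 310, 909, 277, 244, 521, 765, 344, 167, 511, 678, 247, 925, 230, 213, 443, 656, 157, 813, 28, 841, 869, 768, 695
F(85) mod 942 = 695


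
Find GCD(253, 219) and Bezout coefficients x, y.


Tabular extended Euclidean (each row: r = 253*s + 219*t):
r=253, s=1, t=0
r=219, s=0, t=1
q=1: r=34, s=1, t=-1   [253*(1) + 219*(-1) = 34]
q=6: r=15, s=-6, t=7   [253*(-6) + 219*(7) = 15]
q=2: r=4, s=13, t=-15   [253*(13) + 219*(-15) = 4]
q=3: r=3, s=-45, t=52   [253*(-45) + 219*(52) = 3]
q=1: r=1, s=58, t=-67   [253*(58) + 219*(-67) = 1]
q=3: r=0, s=-219, t=253   [253*(-219) + 219*(253) = 0]
GCD = 1; from the row with r=1: x=58, y=-67
Check: 253*(58) + 219*(-67) = 14674 - 14673 = 1

GCD = 1, x = 58, y = -67


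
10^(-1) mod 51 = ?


Use the extended Euclidean algorithm on (51, 10); each row r = 51*s + 10*t:
r=51, s=1, t=0
r=10, s=0, t=1
q=5: r=1, s=1, t=-5   [51*(1) + 10*(-5) = 1]
q=10: r=0, s=-10, t=51   [51*(-10) + 10*(51) = 0]
GCD = 1 with t = -5, so 10*(-5) ≡ 1 (mod 51)
Inverse = -5 mod 51 = 46
Check: 10 * 46 = 460 ≡ 1 (mod 51)

10^(-1) ≡ 46 (mod 51)


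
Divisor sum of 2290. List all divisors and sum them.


Divisors of 2290: 1, 2, 5, 10, 229, 458, 1145, 2290
Sum = 1 + 2 + 5 + 10 + 229 + 458 + 1145 + 2290 = 4140

σ(2290) = 4140


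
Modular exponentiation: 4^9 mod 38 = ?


4^1 mod 38 = 4
4^2 mod 38 = 16
4^3 mod 38 = 26
4^4 mod 38 = 28
4^5 mod 38 = 36
4^6 mod 38 = 30
4^7 mod 38 = 6
4^8 mod 38 = 24
4^9 mod 38 = 20


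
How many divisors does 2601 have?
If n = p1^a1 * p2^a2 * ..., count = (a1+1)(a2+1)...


2601 = 3^2 × 17^2
d(2601) = (2+1) × (2+1) = 9

9 divisors


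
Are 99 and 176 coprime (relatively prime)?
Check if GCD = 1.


Euclidean algorithm:
176 = 1 * 99 + 77
99 = 1 * 77 + 22
77 = 3 * 22 + 11
22 = 2 * 11 + 0
GCD(99, 176) = 11

No, not coprime (GCD = 11)


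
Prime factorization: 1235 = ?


1235 / 5 = 247
247 / 13 = 19
19 / 19 = 1
1235 = 5 × 13 × 19


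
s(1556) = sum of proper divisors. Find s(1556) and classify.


Proper divisors: 1, 2, 4, 389, 778
Sum = 1 + 2 + 4 + 389 + 778 = 1174
1174 < 1556 → deficient

s(1556) = 1174 (deficient)


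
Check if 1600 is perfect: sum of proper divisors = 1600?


Proper divisors of 1600: 1, 2, 4, 5, 8, 10, 16, 20, 25, 32, 40, 50, 64, 80, 100, 160, 200, 320, 400, 800
Sum = 1 + 2 + 4 + 5 + 8 + 10 + 16 + 20 + 25 + 32 + 40 + 50 + 64 + 80 + 100 + 160 + 200 + 320 + 400 + 800 = 2337

No, 1600 is not perfect (2337 ≠ 1600)


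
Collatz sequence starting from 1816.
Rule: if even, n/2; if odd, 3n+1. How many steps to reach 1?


1816 → 908 → 454 → 227 → 682 → 341 → 1024 → 512 → 256 → 128 → 64 → 32 → 16 → 8 → 4 → 2 → 1
Total steps = 16

16 steps


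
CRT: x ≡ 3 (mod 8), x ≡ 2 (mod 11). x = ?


M = 8*11 = 88
M1 = M/8 = 11, M2 = M/11 = 8
M1^(-1) mod 8 = 3, M2^(-1) mod 11 = 7
x = 3*11*3 + 2*8*7 = 211
211 mod 88 = 35
Check: 35 mod 8 = 3 ✓, 35 mod 11 = 2 ✓

x ≡ 35 (mod 88)


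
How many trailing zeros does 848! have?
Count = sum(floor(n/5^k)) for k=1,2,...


floor(848/5) = 169
floor(848/25) = 33
floor(848/125) = 6
floor(848/625) = 1
Total = 209

209 trailing zeros


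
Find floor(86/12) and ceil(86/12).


86/12 = 7.1667
floor = 7
ceil = 8

floor = 7, ceil = 8


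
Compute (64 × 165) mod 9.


64 × 165 = 10560
10560 mod 9 = 3


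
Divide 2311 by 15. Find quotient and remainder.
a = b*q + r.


2311 = 15 * 154 + 1
Check: 2310 + 1 = 2311

q = 154, r = 1


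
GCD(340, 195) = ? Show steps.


340 = 1 * 195 + 145
195 = 1 * 145 + 50
145 = 2 * 50 + 45
50 = 1 * 45 + 5
45 = 9 * 5 + 0
GCD = 5


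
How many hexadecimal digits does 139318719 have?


139318719 in base 16 = 84DD5BF
Number of digits = 7

7 digits (base 16)


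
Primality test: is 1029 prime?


1029 / 3 = 343 (exact division)
1029 is NOT prime.

No, 1029 is not prime


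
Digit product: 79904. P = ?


7 × 9 × 9 × 0 × 4 = 0


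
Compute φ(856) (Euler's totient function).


856 = 2^3 × 107
Prime factors: 2, 107
φ(856) = 856 × (1-1/2) × (1-1/107)
= 856 × 1/2 × 106/107 = 424

φ(856) = 424


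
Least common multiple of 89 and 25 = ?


GCD(89, 25) = 1
LCM = 89*25/1 = 2225/1 = 2225

LCM = 2225


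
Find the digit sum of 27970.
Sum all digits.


2 + 7 + 9 + 7 + 0 = 25


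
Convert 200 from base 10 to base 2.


200 (base 10) = 200 (decimal)
200 (decimal) = 11001000 (base 2)


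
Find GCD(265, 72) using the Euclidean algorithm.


265 = 3 * 72 + 49
72 = 1 * 49 + 23
49 = 2 * 23 + 3
23 = 7 * 3 + 2
3 = 1 * 2 + 1
2 = 2 * 1 + 0
GCD = 1


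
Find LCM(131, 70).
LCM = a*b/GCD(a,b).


GCD(131, 70) = 1
LCM = 131*70/1 = 9170/1 = 9170

LCM = 9170


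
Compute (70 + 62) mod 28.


70 + 62 = 132
132 mod 28 = 20


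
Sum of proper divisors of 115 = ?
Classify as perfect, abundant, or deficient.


Proper divisors: 1, 5, 23
Sum = 1 + 5 + 23 = 29
29 < 115 → deficient

s(115) = 29 (deficient)


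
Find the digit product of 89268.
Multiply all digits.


8 × 9 × 2 × 6 × 8 = 6912


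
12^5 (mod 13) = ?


12^1 mod 13 = 12
12^2 mod 13 = 1
12^3 mod 13 = 12
12^4 mod 13 = 1
12^5 mod 13 = 12


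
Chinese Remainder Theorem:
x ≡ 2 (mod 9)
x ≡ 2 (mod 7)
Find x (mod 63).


M = 9*7 = 63
M1 = M/9 = 7, M2 = M/7 = 9
M1^(-1) mod 9 = 4, M2^(-1) mod 7 = 4
x = 2*7*4 + 2*9*4 = 128
128 mod 63 = 2
Check: 2 mod 9 = 2 ✓, 2 mod 7 = 2 ✓

x ≡ 2 (mod 63)


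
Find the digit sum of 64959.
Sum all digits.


6 + 4 + 9 + 5 + 9 = 33


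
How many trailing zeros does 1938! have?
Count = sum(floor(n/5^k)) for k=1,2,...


floor(1938/5) = 387
floor(1938/25) = 77
floor(1938/125) = 15
floor(1938/625) = 3
Total = 482

482 trailing zeros


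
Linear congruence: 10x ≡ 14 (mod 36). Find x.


GCD(10, 36) = 2 divides 14
Divide: 5x ≡ 7 (mod 18)
x ≡ 5 (mod 18)


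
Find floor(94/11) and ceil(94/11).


94/11 = 8.5455
floor = 8
ceil = 9

floor = 8, ceil = 9


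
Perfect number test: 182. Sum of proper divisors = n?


Proper divisors of 182: 1, 2, 7, 13, 14, 26, 91
Sum = 1 + 2 + 7 + 13 + 14 + 26 + 91 = 154

No, 182 is not perfect (154 ≠ 182)


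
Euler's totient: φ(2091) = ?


2091 = 3 × 17 × 41
Prime factors: 3, 17, 41
φ(2091) = 2091 × (1-1/3) × (1-1/17) × (1-1/41)
= 2091 × 2/3 × 16/17 × 40/41 = 1280

φ(2091) = 1280


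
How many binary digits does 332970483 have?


332970483 in base 2 = 10011110110001011100111110011
Number of digits = 29

29 digits (base 2)


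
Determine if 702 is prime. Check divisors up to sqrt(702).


702 / 2 = 351 (exact division)
702 is NOT prime.

No, 702 is not prime


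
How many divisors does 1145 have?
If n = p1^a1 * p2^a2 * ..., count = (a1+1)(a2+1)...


1145 = 5^1 × 229^1
d(1145) = (1+1) × (1+1) = 4

4 divisors


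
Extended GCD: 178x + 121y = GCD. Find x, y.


Tabular extended Euclidean (each row: r = 178*s + 121*t):
r=178, s=1, t=0
r=121, s=0, t=1
q=1: r=57, s=1, t=-1   [178*(1) + 121*(-1) = 57]
q=2: r=7, s=-2, t=3   [178*(-2) + 121*(3) = 7]
q=8: r=1, s=17, t=-25   [178*(17) + 121*(-25) = 1]
q=7: r=0, s=-121, t=178   [178*(-121) + 121*(178) = 0]
GCD = 1; from the row with r=1: x=17, y=-25
Check: 178*(17) + 121*(-25) = 3026 - 3025 = 1

GCD = 1, x = 17, y = -25


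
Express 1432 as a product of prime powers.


1432 / 2 = 716
716 / 2 = 358
358 / 2 = 179
179 / 179 = 1
1432 = 2^3 × 179


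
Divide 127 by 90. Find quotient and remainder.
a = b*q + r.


127 = 90 * 1 + 37
Check: 90 + 37 = 127

q = 1, r = 37


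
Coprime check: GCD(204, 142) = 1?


Euclidean algorithm:
204 = 1 * 142 + 62
142 = 2 * 62 + 18
62 = 3 * 18 + 8
18 = 2 * 8 + 2
8 = 4 * 2 + 0
GCD(204, 142) = 2

No, not coprime (GCD = 2)


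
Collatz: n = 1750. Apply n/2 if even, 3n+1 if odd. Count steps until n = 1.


1750 → 875 → 2626 → 1313 → 3940 → 1970 → 985 → 2956 → 1478 → 739 → 2218 → 1109 → 3328 → 1664 → 832 → 416 → 208 → 104 → 52 → 26 → 13 → 40 → 20 → 10 → 5 → 16 → 8 → 4 → 2 → 1
Total steps = 29

29 steps


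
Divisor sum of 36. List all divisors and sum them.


Divisors of 36: 1, 2, 3, 4, 6, 9, 12, 18, 36
Sum = 1 + 2 + 3 + 4 + 6 + 9 + 12 + 18 + 36 = 91

σ(36) = 91


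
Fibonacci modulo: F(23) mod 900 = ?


F(k) mod 900 for k=1..23:
1, 1, 2, 3, 5, 8, 13, 21, 34, 55, 89, 144, 233, 377, 610, 87, 697, 784, 581, 465, 146, 611, 757
F(23) mod 900 = 757


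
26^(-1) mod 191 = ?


Use the extended Euclidean algorithm on (191, 26); each row r = 191*s + 26*t:
r=191, s=1, t=0
r=26, s=0, t=1
q=7: r=9, s=1, t=-7   [191*(1) + 26*(-7) = 9]
q=2: r=8, s=-2, t=15   [191*(-2) + 26*(15) = 8]
q=1: r=1, s=3, t=-22   [191*(3) + 26*(-22) = 1]
q=8: r=0, s=-26, t=191   [191*(-26) + 26*(191) = 0]
GCD = 1 with t = -22, so 26*(-22) ≡ 1 (mod 191)
Inverse = -22 mod 191 = 169
Check: 26 * 169 = 4394 ≡ 1 (mod 191)

26^(-1) ≡ 169 (mod 191)


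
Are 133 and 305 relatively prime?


Euclidean algorithm:
305 = 2 * 133 + 39
133 = 3 * 39 + 16
39 = 2 * 16 + 7
16 = 2 * 7 + 2
7 = 3 * 2 + 1
2 = 2 * 1 + 0
GCD(133, 305) = 1

Yes, coprime (GCD = 1)


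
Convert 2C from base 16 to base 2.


2C (base 16) = 44 (decimal)
44 (decimal) = 101100 (base 2)


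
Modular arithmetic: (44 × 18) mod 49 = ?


44 × 18 = 792
792 mod 49 = 8


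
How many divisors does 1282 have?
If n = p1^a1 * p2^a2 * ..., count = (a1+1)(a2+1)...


1282 = 2^1 × 641^1
d(1282) = (1+1) × (1+1) = 4

4 divisors


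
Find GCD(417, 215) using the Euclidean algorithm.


417 = 1 * 215 + 202
215 = 1 * 202 + 13
202 = 15 * 13 + 7
13 = 1 * 7 + 6
7 = 1 * 6 + 1
6 = 6 * 1 + 0
GCD = 1


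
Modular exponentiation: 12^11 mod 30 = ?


12^1 mod 30 = 12
12^2 mod 30 = 24
12^3 mod 30 = 18
12^4 mod 30 = 6
12^5 mod 30 = 12
12^6 mod 30 = 24
12^7 mod 30 = 18
12^8 mod 30 = 6
12^9 mod 30 = 12
12^10 mod 30 = 24
12^11 mod 30 = 18


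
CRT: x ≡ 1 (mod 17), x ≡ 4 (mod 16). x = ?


M = 17*16 = 272
M1 = M/17 = 16, M2 = M/16 = 17
M1^(-1) mod 17 = 16, M2^(-1) mod 16 = 1
x = 1*16*16 + 4*17*1 = 324
324 mod 272 = 52
Check: 52 mod 17 = 1 ✓, 52 mod 16 = 4 ✓

x ≡ 52 (mod 272)


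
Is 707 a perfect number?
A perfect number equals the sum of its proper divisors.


Proper divisors of 707: 1, 7, 101
Sum = 1 + 7 + 101 = 109

No, 707 is not perfect (109 ≠ 707)


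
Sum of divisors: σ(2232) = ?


Divisors of 2232: 1, 2, 3, 4, 6, 8, 9, 12, 18, 24, 31, 36, 62, 72, 93, 124, 186, 248, 279, 372, 558, 744, 1116, 2232
Sum = 1 + 2 + 3 + 4 + 6 + 8 + 9 + 12 + 18 + 24 + 31 + 36 + 62 + 72 + 93 + 124 + 186 + 248 + 279 + 372 + 558 + 744 + 1116 + 2232 = 6240

σ(2232) = 6240


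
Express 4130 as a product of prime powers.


4130 / 2 = 2065
2065 / 5 = 413
413 / 7 = 59
59 / 59 = 1
4130 = 2 × 5 × 7 × 59


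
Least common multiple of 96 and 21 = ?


GCD(96, 21) = 3
LCM = 96*21/3 = 2016/3 = 672

LCM = 672


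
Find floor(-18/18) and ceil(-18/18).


-18/18 = -1.0000
floor = -1
ceil = -1

floor = -1, ceil = -1


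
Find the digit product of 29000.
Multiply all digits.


2 × 9 × 0 × 0 × 0 = 0


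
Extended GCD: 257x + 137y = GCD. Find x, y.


Tabular extended Euclidean (each row: r = 257*s + 137*t):
r=257, s=1, t=0
r=137, s=0, t=1
q=1: r=120, s=1, t=-1   [257*(1) + 137*(-1) = 120]
q=1: r=17, s=-1, t=2   [257*(-1) + 137*(2) = 17]
q=7: r=1, s=8, t=-15   [257*(8) + 137*(-15) = 1]
q=17: r=0, s=-137, t=257   [257*(-137) + 137*(257) = 0]
GCD = 1; from the row with r=1: x=8, y=-15
Check: 257*(8) + 137*(-15) = 2056 - 2055 = 1

GCD = 1, x = 8, y = -15


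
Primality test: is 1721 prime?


Check divisors up to sqrt(1721) = 41.4849
No divisors found.
1721 is prime.

Yes, 1721 is prime


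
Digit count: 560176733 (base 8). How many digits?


560176733 in base 8 = 4130717135
Number of digits = 10

10 digits (base 8)


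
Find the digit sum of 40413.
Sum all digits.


4 + 0 + 4 + 1 + 3 = 12


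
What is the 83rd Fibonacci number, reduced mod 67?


F(k) mod 67 for k=1..83:
1, 1, 2, 3, 5, 8, 13, 21, 34, 55, 22, 10, 32, 42, 7, 49, 56, 38, 27, 65, 25, 23, 48, 4, 52, 56, 41, 30, 4, 34, 38, 5, 43, 48, 24, 5, 29, 34, 63, 30, 26, 56, 15, 4, 19, 23, 42, 65, 40, 38, 11, 49, 60, 42, 35, 10, 45, 55, 33, 21, 54, 8, 62, 3, 65, 1, 66, 0, 66, 66, 65, 64, 62, 59, 54, 46, 33, 12, 45, 57, 35, 25, 60
F(83) mod 67 = 60


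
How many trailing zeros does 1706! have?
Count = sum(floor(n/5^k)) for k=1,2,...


floor(1706/5) = 341
floor(1706/25) = 68
floor(1706/125) = 13
floor(1706/625) = 2
Total = 424

424 trailing zeros


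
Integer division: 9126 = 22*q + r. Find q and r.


9126 = 22 * 414 + 18
Check: 9108 + 18 = 9126

q = 414, r = 18


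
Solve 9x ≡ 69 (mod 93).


GCD(9, 93) = 3 divides 69
Divide: 3x ≡ 23 (mod 31)
x ≡ 18 (mod 31)


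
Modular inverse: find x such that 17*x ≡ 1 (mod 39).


Use the extended Euclidean algorithm on (39, 17); each row r = 39*s + 17*t:
r=39, s=1, t=0
r=17, s=0, t=1
q=2: r=5, s=1, t=-2   [39*(1) + 17*(-2) = 5]
q=3: r=2, s=-3, t=7   [39*(-3) + 17*(7) = 2]
q=2: r=1, s=7, t=-16   [39*(7) + 17*(-16) = 1]
q=2: r=0, s=-17, t=39   [39*(-17) + 17*(39) = 0]
GCD = 1 with t = -16, so 17*(-16) ≡ 1 (mod 39)
Inverse = -16 mod 39 = 23
Check: 17 * 23 = 391 ≡ 1 (mod 39)

17^(-1) ≡ 23 (mod 39)


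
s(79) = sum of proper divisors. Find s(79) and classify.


Proper divisors: 1
Sum = 1 = 1
1 < 79 → deficient

s(79) = 1 (deficient)


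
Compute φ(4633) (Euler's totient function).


4633 = 41 × 113
Prime factors: 41, 113
φ(4633) = 4633 × (1-1/41) × (1-1/113)
= 4633 × 40/41 × 112/113 = 4480

φ(4633) = 4480


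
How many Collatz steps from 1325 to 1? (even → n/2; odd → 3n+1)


1325 → 3976 → 1988 → 994 → 497 → 1492 → 746 → 373 → 1120 → 560 → 280 → 140 → 70 → 35 → 106 → 53 → 160 → 80 → 40 → 20 → 10 → 5 → 16 → 8 → 4 → 2 → 1
Total steps = 26

26 steps


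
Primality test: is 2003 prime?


Check divisors up to sqrt(2003) = 44.7549
No divisors found.
2003 is prime.

Yes, 2003 is prime


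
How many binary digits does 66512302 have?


66512302 in base 2 = 11111101101110010110101110
Number of digits = 26

26 digits (base 2)


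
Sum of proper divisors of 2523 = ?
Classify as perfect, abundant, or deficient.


Proper divisors: 1, 3, 29, 87, 841
Sum = 1 + 3 + 29 + 87 + 841 = 961
961 < 2523 → deficient

s(2523) = 961 (deficient)


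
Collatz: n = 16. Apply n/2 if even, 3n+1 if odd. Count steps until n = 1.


16 → 8 → 4 → 2 → 1
Total steps = 4

4 steps


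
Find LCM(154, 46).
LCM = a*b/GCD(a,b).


GCD(154, 46) = 2
LCM = 154*46/2 = 7084/2 = 3542

LCM = 3542


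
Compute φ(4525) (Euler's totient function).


4525 = 5^2 × 181
Prime factors: 5, 181
φ(4525) = 4525 × (1-1/5) × (1-1/181)
= 4525 × 4/5 × 180/181 = 3600

φ(4525) = 3600


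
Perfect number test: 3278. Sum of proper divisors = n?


Proper divisors of 3278: 1, 2, 11, 22, 149, 298, 1639
Sum = 1 + 2 + 11 + 22 + 149 + 298 + 1639 = 2122

No, 3278 is not perfect (2122 ≠ 3278)


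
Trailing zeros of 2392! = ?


floor(2392/5) = 478
floor(2392/25) = 95
floor(2392/125) = 19
floor(2392/625) = 3
Total = 595

595 trailing zeros


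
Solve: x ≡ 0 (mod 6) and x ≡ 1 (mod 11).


M = 6*11 = 66
M1 = M/6 = 11, M2 = M/11 = 6
M1^(-1) mod 6 = 5, M2^(-1) mod 11 = 2
x = 0*11*5 + 1*6*2 = 12
12 mod 66 = 12
Check: 12 mod 6 = 0 ✓, 12 mod 11 = 1 ✓

x ≡ 12 (mod 66)


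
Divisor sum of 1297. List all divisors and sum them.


Divisors of 1297: 1, 1297
Sum = 1 + 1297 = 1298

σ(1297) = 1298


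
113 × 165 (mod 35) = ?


113 × 165 = 18645
18645 mod 35 = 25


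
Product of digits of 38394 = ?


3 × 8 × 3 × 9 × 4 = 2592


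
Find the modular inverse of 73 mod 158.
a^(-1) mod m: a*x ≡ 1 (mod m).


Use the extended Euclidean algorithm on (158, 73); each row r = 158*s + 73*t:
r=158, s=1, t=0
r=73, s=0, t=1
q=2: r=12, s=1, t=-2   [158*(1) + 73*(-2) = 12]
q=6: r=1, s=-6, t=13   [158*(-6) + 73*(13) = 1]
q=12: r=0, s=73, t=-158   [158*(73) + 73*(-158) = 0]
GCD = 1 with t = 13, so 73*(13) ≡ 1 (mod 158)
Inverse = 13 mod 158 = 13
Check: 73 * 13 = 949 ≡ 1 (mod 158)

73^(-1) ≡ 13 (mod 158)


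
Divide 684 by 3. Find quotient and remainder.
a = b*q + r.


684 = 3 * 228 + 0
Check: 684 + 0 = 684

q = 228, r = 0


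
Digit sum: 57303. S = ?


5 + 7 + 3 + 0 + 3 = 18


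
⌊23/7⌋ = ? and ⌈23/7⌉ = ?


23/7 = 3.2857
floor = 3
ceil = 4

floor = 3, ceil = 4


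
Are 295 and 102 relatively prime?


Euclidean algorithm:
295 = 2 * 102 + 91
102 = 1 * 91 + 11
91 = 8 * 11 + 3
11 = 3 * 3 + 2
3 = 1 * 2 + 1
2 = 2 * 1 + 0
GCD(295, 102) = 1

Yes, coprime (GCD = 1)


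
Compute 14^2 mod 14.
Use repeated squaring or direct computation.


14^1 mod 14 = 0
14^2 mod 14 = 0


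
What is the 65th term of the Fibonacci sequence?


Sequence: 1, 1, 2, 3, 5, 8, 13, 21, 34, 55, 89, 144, 233, 377, 610, 987, 1597, 2584, 4181, 6765, 10946, 17711, 28657, 46368, 75025, 121393, 196418, 317811, 514229, 832040, 1346269, 2178309, 3524578, 5702887, 9227465, 14930352, 24157817, 39088169, 63245986, 102334155, 165580141, 267914296, 433494437, 701408733, 1134903170, 1836311903, 2971215073, 4807526976, 7778742049, 12586269025, 20365011074, 32951280099, 53316291173, 86267571272, 139583862445, 225851433717, 365435296162, 591286729879, 956722026041, 1548008755920, 2504730781961, 4052739537881, 6557470319842, 10610209857723, 17167680177565
F(65) = 17167680177565


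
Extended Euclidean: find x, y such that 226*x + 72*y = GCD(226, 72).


Tabular extended Euclidean (each row: r = 226*s + 72*t):
r=226, s=1, t=0
r=72, s=0, t=1
q=3: r=10, s=1, t=-3   [226*(1) + 72*(-3) = 10]
q=7: r=2, s=-7, t=22   [226*(-7) + 72*(22) = 2]
q=5: r=0, s=36, t=-113   [226*(36) + 72*(-113) = 0]
GCD = 2; from the row with r=2: x=-7, y=22
Check: 226*(-7) + 72*(22) = -1582 + 1584 = 2

GCD = 2, x = -7, y = 22


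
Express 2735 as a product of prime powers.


2735 / 5 = 547
547 / 547 = 1
2735 = 5 × 547


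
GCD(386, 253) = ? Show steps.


386 = 1 * 253 + 133
253 = 1 * 133 + 120
133 = 1 * 120 + 13
120 = 9 * 13 + 3
13 = 4 * 3 + 1
3 = 3 * 1 + 0
GCD = 1


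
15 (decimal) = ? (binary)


15 (base 10) = 15 (decimal)
15 (decimal) = 1111 (base 2)


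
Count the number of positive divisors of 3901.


3901 = 47^1 × 83^1
d(3901) = (1+1) × (1+1) = 4

4 divisors


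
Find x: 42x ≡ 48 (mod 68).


GCD(42, 68) = 2 divides 48
Divide: 21x ≡ 24 (mod 34)
x ≡ 6 (mod 34)


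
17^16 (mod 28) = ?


17^1 mod 28 = 17
17^2 mod 28 = 9
17^3 mod 28 = 13
17^4 mod 28 = 25
17^5 mod 28 = 5
17^6 mod 28 = 1
17^7 mod 28 = 17
17^8 mod 28 = 9
17^9 mod 28 = 13
17^10 mod 28 = 25
17^11 mod 28 = 5
17^12 mod 28 = 1
17^13 mod 28 = 17
17^14 mod 28 = 9
17^15 mod 28 = 13
17^16 mod 28 = 25


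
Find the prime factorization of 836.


836 / 2 = 418
418 / 2 = 209
209 / 11 = 19
19 / 19 = 1
836 = 2^2 × 11 × 19


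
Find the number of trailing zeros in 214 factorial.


floor(214/5) = 42
floor(214/25) = 8
floor(214/125) = 1
Total = 51

51 trailing zeros


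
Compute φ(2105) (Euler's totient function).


2105 = 5 × 421
Prime factors: 5, 421
φ(2105) = 2105 × (1-1/5) × (1-1/421)
= 2105 × 4/5 × 420/421 = 1680

φ(2105) = 1680


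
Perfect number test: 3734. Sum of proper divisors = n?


Proper divisors of 3734: 1, 2, 1867
Sum = 1 + 2 + 1867 = 1870

No, 3734 is not perfect (1870 ≠ 3734)


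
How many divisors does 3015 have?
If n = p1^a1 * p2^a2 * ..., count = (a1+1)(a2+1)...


3015 = 3^2 × 5^1 × 67^1
d(3015) = (2+1) × (1+1) × (1+1) = 12

12 divisors


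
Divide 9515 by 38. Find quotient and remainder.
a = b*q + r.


9515 = 38 * 250 + 15
Check: 9500 + 15 = 9515

q = 250, r = 15


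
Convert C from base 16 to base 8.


C (base 16) = 12 (decimal)
12 (decimal) = 14 (base 8)


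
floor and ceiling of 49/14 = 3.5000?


49/14 = 3.5000
floor = 3
ceil = 4

floor = 3, ceil = 4


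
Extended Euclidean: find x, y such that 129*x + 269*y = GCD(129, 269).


Tabular extended Euclidean (each row: r = 129*s + 269*t):
r=129, s=1, t=0
r=269, s=0, t=1
q=0: r=129, s=1, t=0   [129*(1) + 269*(0) = 129]
q=2: r=11, s=-2, t=1   [129*(-2) + 269*(1) = 11]
q=11: r=8, s=23, t=-11   [129*(23) + 269*(-11) = 8]
q=1: r=3, s=-25, t=12   [129*(-25) + 269*(12) = 3]
q=2: r=2, s=73, t=-35   [129*(73) + 269*(-35) = 2]
q=1: r=1, s=-98, t=47   [129*(-98) + 269*(47) = 1]
q=2: r=0, s=269, t=-129   [129*(269) + 269*(-129) = 0]
GCD = 1; from the row with r=1: x=-98, y=47
Check: 129*(-98) + 269*(47) = -12642 + 12643 = 1

GCD = 1, x = -98, y = 47


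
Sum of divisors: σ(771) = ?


Divisors of 771: 1, 3, 257, 771
Sum = 1 + 3 + 257 + 771 = 1032

σ(771) = 1032


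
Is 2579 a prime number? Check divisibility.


Check divisors up to sqrt(2579) = 50.7839
No divisors found.
2579 is prime.

Yes, 2579 is prime


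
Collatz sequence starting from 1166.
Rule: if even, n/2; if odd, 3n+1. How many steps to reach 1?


1166 → 583 → 1750 → 875 → 2626 → 1313 → 3940 → 1970 → 985 → 2956 → 1478 → 739 → 2218 → 1109 → 3328 → 1664 → 832 → 416 → 208 → 104 → 52 → 26 → 13 → 40 → 20 → 10 → 5 → 16 → 8 → 4 → 2 → 1
Total steps = 31

31 steps


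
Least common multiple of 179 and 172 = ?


GCD(179, 172) = 1
LCM = 179*172/1 = 30788/1 = 30788

LCM = 30788


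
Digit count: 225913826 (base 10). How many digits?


225913826 has 9 digits in base 10
floor(log10(225913826)) + 1 = floor(8.3539) + 1 = 9

9 digits (base 10)


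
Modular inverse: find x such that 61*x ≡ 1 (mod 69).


Use the extended Euclidean algorithm on (69, 61); each row r = 69*s + 61*t:
r=69, s=1, t=0
r=61, s=0, t=1
q=1: r=8, s=1, t=-1   [69*(1) + 61*(-1) = 8]
q=7: r=5, s=-7, t=8   [69*(-7) + 61*(8) = 5]
q=1: r=3, s=8, t=-9   [69*(8) + 61*(-9) = 3]
q=1: r=2, s=-15, t=17   [69*(-15) + 61*(17) = 2]
q=1: r=1, s=23, t=-26   [69*(23) + 61*(-26) = 1]
q=2: r=0, s=-61, t=69   [69*(-61) + 61*(69) = 0]
GCD = 1 with t = -26, so 61*(-26) ≡ 1 (mod 69)
Inverse = -26 mod 69 = 43
Check: 61 * 43 = 2623 ≡ 1 (mod 69)

61^(-1) ≡ 43 (mod 69)


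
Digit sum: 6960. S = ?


6 + 9 + 6 + 0 = 21


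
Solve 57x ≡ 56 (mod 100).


GCD(57, 100) = 1, unique solution
a^(-1) mod 100 = 93
x = 93 * 56 mod 100 = 8

x ≡ 8 (mod 100)


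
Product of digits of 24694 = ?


2 × 4 × 6 × 9 × 4 = 1728


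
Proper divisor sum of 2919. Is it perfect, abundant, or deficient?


Proper divisors: 1, 3, 7, 21, 139, 417, 973
Sum = 1 + 3 + 7 + 21 + 139 + 417 + 973 = 1561
1561 < 2919 → deficient

s(2919) = 1561 (deficient)


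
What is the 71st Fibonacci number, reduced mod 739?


F(k) mod 739 for k=1..71:
1, 1, 2, 3, 5, 8, 13, 21, 34, 55, 89, 144, 233, 377, 610, 248, 119, 367, 486, 114, 600, 714, 575, 550, 386, 197, 583, 41, 624, 665, 550, 476, 287, 24, 311, 335, 646, 242, 149, 391, 540, 192, 732, 185, 178, 363, 541, 165, 706, 132, 99, 231, 330, 561, 152, 713, 126, 100, 226, 326, 552, 139, 691, 91, 43, 134, 177, 311, 488, 60, 548
F(71) mod 739 = 548


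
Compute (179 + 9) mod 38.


179 + 9 = 188
188 mod 38 = 36


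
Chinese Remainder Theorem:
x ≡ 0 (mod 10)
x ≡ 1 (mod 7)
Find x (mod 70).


M = 10*7 = 70
M1 = M/10 = 7, M2 = M/7 = 10
M1^(-1) mod 10 = 3, M2^(-1) mod 7 = 5
x = 0*7*3 + 1*10*5 = 50
50 mod 70 = 50
Check: 50 mod 10 = 0 ✓, 50 mod 7 = 1 ✓

x ≡ 50 (mod 70)


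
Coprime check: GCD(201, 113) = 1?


Euclidean algorithm:
201 = 1 * 113 + 88
113 = 1 * 88 + 25
88 = 3 * 25 + 13
25 = 1 * 13 + 12
13 = 1 * 12 + 1
12 = 12 * 1 + 0
GCD(201, 113) = 1

Yes, coprime (GCD = 1)


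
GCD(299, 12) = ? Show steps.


299 = 24 * 12 + 11
12 = 1 * 11 + 1
11 = 11 * 1 + 0
GCD = 1


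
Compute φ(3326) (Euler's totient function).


3326 = 2 × 1663
Prime factors: 2, 1663
φ(3326) = 3326 × (1-1/2) × (1-1/1663)
= 3326 × 1/2 × 1662/1663 = 1662

φ(3326) = 1662


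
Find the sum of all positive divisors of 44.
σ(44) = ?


Divisors of 44: 1, 2, 4, 11, 22, 44
Sum = 1 + 2 + 4 + 11 + 22 + 44 = 84

σ(44) = 84


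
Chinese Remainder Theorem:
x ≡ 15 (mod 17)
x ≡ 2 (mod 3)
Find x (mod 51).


M = 17*3 = 51
M1 = M/17 = 3, M2 = M/3 = 17
M1^(-1) mod 17 = 6, M2^(-1) mod 3 = 2
x = 15*3*6 + 2*17*2 = 338
338 mod 51 = 32
Check: 32 mod 17 = 15 ✓, 32 mod 3 = 2 ✓

x ≡ 32 (mod 51)


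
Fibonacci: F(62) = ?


Sequence: 1, 1, 2, 3, 5, 8, 13, 21, 34, 55, 89, 144, 233, 377, 610, 987, 1597, 2584, 4181, 6765, 10946, 17711, 28657, 46368, 75025, 121393, 196418, 317811, 514229, 832040, 1346269, 2178309, 3524578, 5702887, 9227465, 14930352, 24157817, 39088169, 63245986, 102334155, 165580141, 267914296, 433494437, 701408733, 1134903170, 1836311903, 2971215073, 4807526976, 7778742049, 12586269025, 20365011074, 32951280099, 53316291173, 86267571272, 139583862445, 225851433717, 365435296162, 591286729879, 956722026041, 1548008755920, 2504730781961, 4052739537881
F(62) = 4052739537881


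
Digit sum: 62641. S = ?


6 + 2 + 6 + 4 + 1 = 19


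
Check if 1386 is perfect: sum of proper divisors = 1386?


Proper divisors of 1386: 1, 2, 3, 6, 7, 9, 11, 14, 18, 21, 22, 33, 42, 63, 66, 77, 99, 126, 154, 198, 231, 462, 693
Sum = 1 + 2 + 3 + 6 + 7 + 9 + 11 + 14 + 18 + 21 + 22 + 33 + 42 + 63 + 66 + 77 + 99 + 126 + 154 + 198 + 231 + 462 + 693 = 2358

No, 1386 is not perfect (2358 ≠ 1386)


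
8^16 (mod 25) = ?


8^1 mod 25 = 8
8^2 mod 25 = 14
8^3 mod 25 = 12
8^4 mod 25 = 21
8^5 mod 25 = 18
8^6 mod 25 = 19
8^7 mod 25 = 2
8^8 mod 25 = 16
8^9 mod 25 = 3
8^10 mod 25 = 24
8^11 mod 25 = 17
8^12 mod 25 = 11
8^13 mod 25 = 13
8^14 mod 25 = 4
8^15 mod 25 = 7
8^16 mod 25 = 6


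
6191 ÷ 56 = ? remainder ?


6191 = 56 * 110 + 31
Check: 6160 + 31 = 6191

q = 110, r = 31


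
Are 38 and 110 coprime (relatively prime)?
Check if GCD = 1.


Euclidean algorithm:
110 = 2 * 38 + 34
38 = 1 * 34 + 4
34 = 8 * 4 + 2
4 = 2 * 2 + 0
GCD(38, 110) = 2

No, not coprime (GCD = 2)


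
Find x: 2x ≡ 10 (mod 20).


GCD(2, 20) = 2 divides 10
Divide: 1x ≡ 5 (mod 10)
x ≡ 5 (mod 10)


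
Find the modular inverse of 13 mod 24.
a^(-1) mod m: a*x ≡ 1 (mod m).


Use the extended Euclidean algorithm on (24, 13); each row r = 24*s + 13*t:
r=24, s=1, t=0
r=13, s=0, t=1
q=1: r=11, s=1, t=-1   [24*(1) + 13*(-1) = 11]
q=1: r=2, s=-1, t=2   [24*(-1) + 13*(2) = 2]
q=5: r=1, s=6, t=-11   [24*(6) + 13*(-11) = 1]
q=2: r=0, s=-13, t=24   [24*(-13) + 13*(24) = 0]
GCD = 1 with t = -11, so 13*(-11) ≡ 1 (mod 24)
Inverse = -11 mod 24 = 13
Check: 13 * 13 = 169 ≡ 1 (mod 24)

13^(-1) ≡ 13 (mod 24)


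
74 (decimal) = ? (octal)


74 (base 10) = 74 (decimal)
74 (decimal) = 112 (base 8)


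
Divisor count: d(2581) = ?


2581 = 29^1 × 89^1
d(2581) = (1+1) × (1+1) = 4

4 divisors


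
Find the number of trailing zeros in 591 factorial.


floor(591/5) = 118
floor(591/25) = 23
floor(591/125) = 4
Total = 145

145 trailing zeros


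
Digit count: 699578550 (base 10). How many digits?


699578550 has 9 digits in base 10
floor(log10(699578550)) + 1 = floor(8.8448) + 1 = 9

9 digits (base 10)


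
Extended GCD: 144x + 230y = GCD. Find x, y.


Tabular extended Euclidean (each row: r = 144*s + 230*t):
r=144, s=1, t=0
r=230, s=0, t=1
q=0: r=144, s=1, t=0   [144*(1) + 230*(0) = 144]
q=1: r=86, s=-1, t=1   [144*(-1) + 230*(1) = 86]
q=1: r=58, s=2, t=-1   [144*(2) + 230*(-1) = 58]
q=1: r=28, s=-3, t=2   [144*(-3) + 230*(2) = 28]
q=2: r=2, s=8, t=-5   [144*(8) + 230*(-5) = 2]
q=14: r=0, s=-115, t=72   [144*(-115) + 230*(72) = 0]
GCD = 2; from the row with r=2: x=8, y=-5
Check: 144*(8) + 230*(-5) = 1152 - 1150 = 2

GCD = 2, x = 8, y = -5
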